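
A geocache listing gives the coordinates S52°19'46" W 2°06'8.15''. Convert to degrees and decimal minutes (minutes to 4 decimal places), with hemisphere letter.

Latitude: 19 + 46/60 = 19.766667′
λ: seconds/60 = 0.13583; minutes = 6 + 0.13583 = 6.135833

52° 19.7667′ S, 2° 6.1358′ W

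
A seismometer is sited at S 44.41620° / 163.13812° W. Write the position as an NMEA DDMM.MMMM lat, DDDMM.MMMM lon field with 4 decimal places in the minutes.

Lat: minutes = (44.416200 − 44) × 60 = 24.972000
Longitude: fractional part 0.138120 → 8.287200 minutes

4424.9720,S / 16308.2872,W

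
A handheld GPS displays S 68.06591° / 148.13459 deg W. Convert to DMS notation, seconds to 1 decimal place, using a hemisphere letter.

68°03′57.3″ S, 148°08′4.5″ W

φ: 0.065910° → 3.95460′; 0.95460 × 60 = 57.276″
Longitude: whole degrees 148; 8.07540′ → 8′ and 4.524″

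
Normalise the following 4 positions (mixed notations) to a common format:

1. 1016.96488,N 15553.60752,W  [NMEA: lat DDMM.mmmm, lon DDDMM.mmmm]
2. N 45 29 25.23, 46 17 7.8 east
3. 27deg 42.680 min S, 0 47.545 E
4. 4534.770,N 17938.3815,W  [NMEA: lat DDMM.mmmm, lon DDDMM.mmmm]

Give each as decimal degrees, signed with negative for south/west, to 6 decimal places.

1. 10.282748, -155.893459
2. 45.490342, 46.285500
3. -27.711333, 0.792417
4. 45.579500, -179.639692

Point 1:
  Latitude: degrees = first 2 digits = 10, minutes = 16.96488; 10 + 16.96488/60 = 10.2827480
  N → positive
  Lon: split at 3 digits → 155° and 53.60752′; 155 + 53.60752/60 = 155.8934587
  W → negative
Point 2:
  Lat: 45° + 29/60 + 25.23/3600 = 45 + 0.483333 + 0.007008 = 45.4903417
  N ⇒ keep positive
  Lon: 46 + 17/60 + 7.8/3600 = 46.2855000
  E ⇒ keep positive
Point 3:
  Lat: 27 + 42.68/60 = 27.7113333
  hemisphere S, so the sign is −
  Longitude: 0 + 47.545/60 = 0.7924167
  E → positive
Point 4:
  φ: degrees = first 2 digits = 45, minutes = 34.77; 45 + 34.77/60 = 45.5795000
  N ⇒ keep positive
  Lon: split at 3 digits → 179° and 38.3815′; 179 + 38.3815/60 = 179.6396917
  W ⇒ negate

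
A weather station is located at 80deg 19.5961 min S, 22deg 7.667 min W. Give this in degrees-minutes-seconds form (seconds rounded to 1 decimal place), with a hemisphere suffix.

80°19′35.8″ S, 22°07′40.0″ W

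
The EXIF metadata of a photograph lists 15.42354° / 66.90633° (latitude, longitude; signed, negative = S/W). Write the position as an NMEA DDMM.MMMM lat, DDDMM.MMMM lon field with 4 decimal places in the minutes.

1525.4124,N / 06654.3798,E

Lat: 15° + 0.423540 × 60 = 15° 25.412400′
Lon: minutes = (66.906330 − 66) × 60 = 54.379800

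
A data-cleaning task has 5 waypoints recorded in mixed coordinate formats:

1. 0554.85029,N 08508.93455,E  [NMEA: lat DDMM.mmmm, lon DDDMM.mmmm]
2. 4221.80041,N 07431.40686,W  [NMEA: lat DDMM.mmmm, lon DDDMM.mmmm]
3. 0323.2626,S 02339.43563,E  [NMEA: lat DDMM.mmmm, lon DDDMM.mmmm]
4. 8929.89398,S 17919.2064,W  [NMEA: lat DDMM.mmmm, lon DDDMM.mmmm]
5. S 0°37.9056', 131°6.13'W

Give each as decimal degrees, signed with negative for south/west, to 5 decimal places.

1. 5.91417, 85.14891
2. 42.36334, -74.52345
3. -3.38771, 23.65726
4. -89.49823, -179.32011
5. -0.63176, -131.10217

Point 1:
  Latitude: split at 2 digits → 05° and 54.85029′; 5 + 54.85029/60 = 5.914172
  N ⇒ keep positive
  Longitude: degrees = first 3 digits = 85, minutes = 8.93455; 85 + 8.93455/60 = 85.148909
  E → positive
Point 2:
  φ: split at 2 digits → 42° and 21.80041′; 42 + 21.80041/60 = 42.363340
  N → positive
  Lon: degrees = first 3 digits = 74, minutes = 31.40686; 74 + 31.40686/60 = 74.523448
  W → negative
Point 3:
  Latitude: degrees = first 2 digits = 3, minutes = 23.2626; 3 + 23.2626/60 = 3.387710
  S ⇒ negate
  Lon: split at 3 digits → 023° and 39.43563′; 23 + 39.43563/60 = 23.657261
  E → positive
Point 4:
  Latitude: split at 2 digits → 89° and 29.89398′; 89 + 29.89398/60 = 89.498233
  hemisphere S, so the sign is −
  Longitude: split at 3 digits → 179° and 19.2064′; 179 + 19.2064/60 = 179.320107
  W ⇒ negate
Point 5:
  φ: 37.9056′ = 0.631760°; total 0.631760
  S → negative
  Longitude: 6.13′ = 0.102167°; total 131.102167
  hemisphere W, so the sign is −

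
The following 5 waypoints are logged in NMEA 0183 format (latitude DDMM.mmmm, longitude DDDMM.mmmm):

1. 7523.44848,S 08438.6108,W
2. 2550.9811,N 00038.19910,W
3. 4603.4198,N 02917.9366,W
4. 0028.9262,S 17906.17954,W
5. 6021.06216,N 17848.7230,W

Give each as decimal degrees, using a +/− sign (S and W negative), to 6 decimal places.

1. -75.390808, -84.643513
2. 25.849685, -0.636652
3. 46.056997, -29.298943
4. -0.482103, -179.102992
5. 60.351036, -178.812050

Point 1:
  Lat: degrees = first 2 digits = 75, minutes = 23.44848; 75 + 23.44848/60 = 75.3908080
  hemisphere S, so the sign is −
  Lon: degrees = first 3 digits = 84, minutes = 38.6108; 84 + 38.6108/60 = 84.6435133
  W → negative
Point 2:
  Lat: split at 2 digits → 25° and 50.9811′; 25 + 50.9811/60 = 25.8496850
  N → positive
  Lon: split at 3 digits → 000° and 38.1991′; 0 + 38.1991/60 = 0.6366517
  W ⇒ negate
Point 3:
  Latitude: split at 2 digits → 46° and 3.4198′; 46 + 3.4198/60 = 46.0569967
  N → positive
  Longitude: degrees = first 3 digits = 29, minutes = 17.9366; 29 + 17.9366/60 = 29.2989433
  W → negative
Point 4:
  Lat: degrees = first 2 digits = 0, minutes = 28.9262; 0 + 28.9262/60 = 0.4821033
  S → negative
  Longitude: degrees = first 3 digits = 179, minutes = 6.17954; 179 + 6.17954/60 = 179.1029923
  hemisphere W, so the sign is −
Point 5:
  Lat: split at 2 digits → 60° and 21.06216′; 60 + 21.06216/60 = 60.3510360
  N ⇒ keep positive
  Lon: degrees = first 3 digits = 178, minutes = 48.723; 178 + 48.723/60 = 178.8120500
  W ⇒ negate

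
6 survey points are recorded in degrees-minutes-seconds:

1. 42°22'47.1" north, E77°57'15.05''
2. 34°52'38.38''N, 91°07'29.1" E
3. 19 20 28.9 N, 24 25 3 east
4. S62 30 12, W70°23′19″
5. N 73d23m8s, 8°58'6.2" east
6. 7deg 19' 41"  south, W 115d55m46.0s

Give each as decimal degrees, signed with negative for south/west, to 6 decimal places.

Point 1:
  Lat: 42 + 22/60 + 47.1/3600 = 42.3797500
  N → positive
  Lon: 77° + 57/60 + 15.05/3600 = 77 + 0.950000 + 0.004181 = 77.9541806
  E ⇒ keep positive
Point 2:
  φ: 52′ + 38.38″ = 52.63967′; 34 + 52.63967/60 = 34.8773278
  N ⇒ keep positive
  Longitude: 91 + 7/60 + 29.1/3600 = 91.1247500
  E ⇒ keep positive
Point 3:
  Lat: 19° + 20/60 + 28.9/3600 = 19 + 0.333333 + 0.008028 = 19.3413611
  N ⇒ keep positive
  Longitude: 24° + 25/60 + 3/3600 = 24 + 0.416667 + 0.000833 = 24.4175000
  E → positive
Point 4:
  Lat: 30′ + 12″ = 30.20000′; 62 + 30.20000/60 = 62.5033333
  hemisphere S, so the sign is −
  Lon: 70 + 23/60 + 19/3600 = 70.3886111
  W ⇒ negate
Point 5:
  Lat: 73° + 23/60 + 8/3600 = 73 + 0.383333 + 0.002222 = 73.3855556
  N ⇒ keep positive
  Longitude: 8° + 58/60 + 6.2/3600 = 8 + 0.966667 + 0.001722 = 8.9683889
  E ⇒ keep positive
Point 6:
  Latitude: 7° + 19/60 + 41/3600 = 7 + 0.316667 + 0.011389 = 7.3280556
  S ⇒ negate
  Lon: 115° + 55/60 + 46/3600 = 115 + 0.916667 + 0.012778 = 115.9294444
  W ⇒ negate

1. 42.379750, 77.954181
2. 34.877328, 91.124750
3. 19.341361, 24.417500
4. -62.503333, -70.388611
5. 73.385556, 8.968389
6. -7.328056, -115.929444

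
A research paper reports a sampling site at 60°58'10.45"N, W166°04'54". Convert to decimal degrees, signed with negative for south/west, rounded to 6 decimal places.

60.969569, -166.081667

Latitude: 58′ + 10.45″ = 58.17417′; 60 + 58.17417/60 = 60.9695694
N ⇒ keep positive
Lon: 4′ + 54″ = 4.90000′; 166 + 4.90000/60 = 166.0816667
W → negative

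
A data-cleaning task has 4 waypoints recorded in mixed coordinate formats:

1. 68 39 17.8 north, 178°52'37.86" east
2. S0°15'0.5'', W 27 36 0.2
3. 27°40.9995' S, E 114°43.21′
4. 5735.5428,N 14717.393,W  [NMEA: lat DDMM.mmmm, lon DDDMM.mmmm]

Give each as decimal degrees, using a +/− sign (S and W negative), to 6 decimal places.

1. 68.654944, 178.877183
2. -0.250139, -27.600056
3. -27.683325, 114.720167
4. 57.592380, -147.289883

Point 1:
  φ: 68° + 39/60 + 17.8/3600 = 68 + 0.650000 + 0.004944 = 68.6549444
  N ⇒ keep positive
  Lon: 178 + 52/60 + 37.86/3600 = 178.8771833
  E ⇒ keep positive
Point 2:
  Lat: 0 + 15/60 + 0.5/3600 = 0.2501389
  S ⇒ negate
  Longitude: 27 + 36/60 + 0.2/3600 = 27.6000556
  W ⇒ negate
Point 3:
  Latitude: 40.9995′ = 0.683325°; total 27.6833250
  S → negative
  λ: 114 + 43.21/60 = 114.7201667
  E ⇒ keep positive
Point 4:
  Latitude: split at 2 digits → 57° and 35.5428′; 57 + 35.5428/60 = 57.5923800
  N → positive
  Lon: degrees = first 3 digits = 147, minutes = 17.393; 147 + 17.393/60 = 147.2898833
  hemisphere W, so the sign is −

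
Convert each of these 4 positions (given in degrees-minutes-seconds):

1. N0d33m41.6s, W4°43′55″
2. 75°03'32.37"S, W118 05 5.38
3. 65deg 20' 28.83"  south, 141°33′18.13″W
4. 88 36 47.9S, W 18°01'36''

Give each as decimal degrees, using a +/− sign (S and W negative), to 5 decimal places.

1. 0.56156, -4.73194
2. -75.05899, -118.08483
3. -65.34134, -141.55504
4. -88.61331, -18.02667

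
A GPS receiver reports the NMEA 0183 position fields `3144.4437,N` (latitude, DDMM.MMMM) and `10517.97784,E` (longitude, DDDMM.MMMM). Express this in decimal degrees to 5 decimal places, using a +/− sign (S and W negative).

φ: split at 2 digits → 31° and 44.4437′; 31 + 44.4437/60 = 31.740728
N → positive
Longitude: degrees = first 3 digits = 105, minutes = 17.97784; 105 + 17.97784/60 = 105.299631
E ⇒ keep positive

31.74073, 105.29963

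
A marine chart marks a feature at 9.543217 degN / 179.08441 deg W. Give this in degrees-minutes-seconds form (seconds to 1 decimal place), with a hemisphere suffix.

φ: whole degrees 9; 32.59302′ → 32′ and 35.581″
Lon: 0.084410 × 60 = 5.06460′ → 5′, remainder × 60 = 3.876″

9°32′35.6″ N, 179°05′3.9″ W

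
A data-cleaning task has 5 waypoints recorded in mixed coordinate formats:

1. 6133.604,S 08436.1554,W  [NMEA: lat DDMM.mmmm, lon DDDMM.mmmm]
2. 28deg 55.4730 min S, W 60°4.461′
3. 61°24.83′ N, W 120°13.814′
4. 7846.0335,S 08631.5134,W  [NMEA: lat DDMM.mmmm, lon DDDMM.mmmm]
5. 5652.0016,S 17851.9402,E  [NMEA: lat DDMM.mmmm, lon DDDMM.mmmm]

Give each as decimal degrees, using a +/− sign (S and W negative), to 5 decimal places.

1. -61.56007, -84.60259
2. -28.92455, -60.07435
3. 61.41383, -120.23023
4. -78.76723, -86.52522
5. -56.86669, 178.86567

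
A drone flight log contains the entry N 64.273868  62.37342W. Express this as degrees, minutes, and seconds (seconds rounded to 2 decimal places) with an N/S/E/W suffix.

64°16′25.92″ N, 62°22′24.31″ W

Lat: 0.273868 × 60 = 16.43208′ → 16′, remainder × 60 = 25.9248″
Lon: 0.373420° → 22.40520′; 0.40520 × 60 = 24.3120″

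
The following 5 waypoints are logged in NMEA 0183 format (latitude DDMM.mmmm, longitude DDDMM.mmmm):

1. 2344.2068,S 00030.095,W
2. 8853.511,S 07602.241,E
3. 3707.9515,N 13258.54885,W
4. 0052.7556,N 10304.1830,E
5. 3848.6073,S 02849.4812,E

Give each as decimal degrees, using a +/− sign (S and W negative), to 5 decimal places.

1. -23.73678, -0.50158
2. -88.89185, 76.03735
3. 37.13253, -132.97581
4. 0.87926, 103.06972
5. -38.81012, 28.82469

Point 1:
  Latitude: degrees = first 2 digits = 23, minutes = 44.2068; 23 + 44.2068/60 = 23.736780
  S ⇒ negate
  λ: degrees = first 3 digits = 0, minutes = 30.095; 0 + 30.095/60 = 0.501583
  W → negative
Point 2:
  φ: split at 2 digits → 88° and 53.511′; 88 + 53.511/60 = 88.891850
  S ⇒ negate
  λ: degrees = first 3 digits = 76, minutes = 2.241; 76 + 2.241/60 = 76.037350
  E → positive
Point 3:
  Latitude: split at 2 digits → 37° and 7.9515′; 37 + 7.9515/60 = 37.132525
  N → positive
  Lon: degrees = first 3 digits = 132, minutes = 58.54885; 132 + 58.54885/60 = 132.975814
  W → negative
Point 4:
  φ: degrees = first 2 digits = 0, minutes = 52.7556; 0 + 52.7556/60 = 0.879260
  N → positive
  Lon: split at 3 digits → 103° and 4.183′; 103 + 4.183/60 = 103.069717
  E → positive
Point 5:
  Lat: split at 2 digits → 38° and 48.6073′; 38 + 48.6073/60 = 38.810122
  S → negative
  Lon: split at 3 digits → 028° and 49.4812′; 28 + 49.4812/60 = 28.824687
  E ⇒ keep positive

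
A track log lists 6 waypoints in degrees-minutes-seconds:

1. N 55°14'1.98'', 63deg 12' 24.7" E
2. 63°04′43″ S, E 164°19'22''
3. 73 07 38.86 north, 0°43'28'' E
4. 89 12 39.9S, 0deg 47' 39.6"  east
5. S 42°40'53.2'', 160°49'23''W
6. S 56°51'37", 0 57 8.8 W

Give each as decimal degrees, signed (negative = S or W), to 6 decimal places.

Point 1:
  Lat: 55 + 14/60 + 1.98/3600 = 55.2338833
  N ⇒ keep positive
  Longitude: 12′ + 24.7″ = 12.41167′; 63 + 12.41167/60 = 63.2068611
  E ⇒ keep positive
Point 2:
  Latitude: 63° + 4/60 + 43/3600 = 63 + 0.066667 + 0.011944 = 63.0786111
  hemisphere S, so the sign is −
  λ: 164° + 19/60 + 22/3600 = 164 + 0.316667 + 0.006111 = 164.3227778
  E → positive
Point 3:
  Latitude: 73 + 7/60 + 38.86/3600 = 73.1274611
  N ⇒ keep positive
  Lon: 0° + 43/60 + 28/3600 = 0 + 0.716667 + 0.007778 = 0.7244444
  E → positive
Point 4:
  φ: 89° + 12/60 + 39.9/3600 = 89 + 0.200000 + 0.011083 = 89.2110833
  S ⇒ negate
  Lon: 47′ + 39.6″ = 47.66000′; 0 + 47.66000/60 = 0.7943333
  E ⇒ keep positive
Point 5:
  φ: 40′ + 53.2″ = 40.88667′; 42 + 40.88667/60 = 42.6814444
  S → negative
  Lon: 160 + 49/60 + 23/3600 = 160.8230556
  W ⇒ negate
Point 6:
  Latitude: 56° + 51/60 + 37/3600 = 56 + 0.850000 + 0.010278 = 56.8602778
  S → negative
  Longitude: 0 + 57/60 + 8.8/3600 = 0.9524444
  hemisphere W, so the sign is −

1. 55.233883, 63.206861
2. -63.078611, 164.322778
3. 73.127461, 0.724444
4. -89.211083, 0.794333
5. -42.681444, -160.823056
6. -56.860278, -0.952444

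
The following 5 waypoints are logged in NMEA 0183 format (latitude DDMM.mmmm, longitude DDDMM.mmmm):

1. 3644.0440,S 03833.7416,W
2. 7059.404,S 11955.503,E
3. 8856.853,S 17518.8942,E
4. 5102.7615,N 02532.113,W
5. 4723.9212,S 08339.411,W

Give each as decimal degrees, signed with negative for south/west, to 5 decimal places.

Point 1:
  Lat: degrees = first 2 digits = 36, minutes = 44.044; 36 + 44.044/60 = 36.734067
  hemisphere S, so the sign is −
  λ: split at 3 digits → 038° and 33.7416′; 38 + 33.7416/60 = 38.562360
  W ⇒ negate
Point 2:
  Lat: degrees = first 2 digits = 70, minutes = 59.404; 70 + 59.404/60 = 70.990067
  S ⇒ negate
  Longitude: split at 3 digits → 119° and 55.503′; 119 + 55.503/60 = 119.925050
  E → positive
Point 3:
  Lat: degrees = first 2 digits = 88, minutes = 56.853; 88 + 56.853/60 = 88.947550
  S ⇒ negate
  λ: split at 3 digits → 175° and 18.8942′; 175 + 18.8942/60 = 175.314903
  E → positive
Point 4:
  Latitude: split at 2 digits → 51° and 2.7615′; 51 + 2.7615/60 = 51.046025
  N ⇒ keep positive
  λ: degrees = first 3 digits = 25, minutes = 32.113; 25 + 32.113/60 = 25.535217
  W ⇒ negate
Point 5:
  Lat: degrees = first 2 digits = 47, minutes = 23.9212; 47 + 23.9212/60 = 47.398687
  hemisphere S, so the sign is −
  λ: degrees = first 3 digits = 83, minutes = 39.411; 83 + 39.411/60 = 83.656850
  W → negative

1. -36.73407, -38.56236
2. -70.99007, 119.92505
3. -88.94755, 175.31490
4. 51.04603, -25.53522
5. -47.39869, -83.65685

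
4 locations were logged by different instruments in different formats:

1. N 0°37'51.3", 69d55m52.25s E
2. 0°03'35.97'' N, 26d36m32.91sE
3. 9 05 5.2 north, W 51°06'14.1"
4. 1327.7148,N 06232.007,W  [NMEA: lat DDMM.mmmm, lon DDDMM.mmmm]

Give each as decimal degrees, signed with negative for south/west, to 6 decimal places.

1. 0.630917, 69.931181
2. 0.059992, 26.609142
3. 9.084778, -51.103917
4. 13.461913, -62.533450

Point 1:
  Lat: 37′ + 51.3″ = 37.85500′; 0 + 37.85500/60 = 0.6309167
  N ⇒ keep positive
  Longitude: 55′ + 52.25″ = 55.87083′; 69 + 55.87083/60 = 69.9311806
  E → positive
Point 2:
  φ: 0 + 3/60 + 35.97/3600 = 0.0599917
  N → positive
  Lon: 26 + 36/60 + 32.91/3600 = 26.6091417
  E ⇒ keep positive
Point 3:
  φ: 9 + 5/60 + 5.2/3600 = 9.0847778
  N ⇒ keep positive
  Lon: 6′ + 14.1″ = 6.23500′; 51 + 6.23500/60 = 51.1039167
  W ⇒ negate
Point 4:
  Latitude: split at 2 digits → 13° and 27.7148′; 13 + 27.7148/60 = 13.4619133
  N ⇒ keep positive
  Longitude: degrees = first 3 digits = 62, minutes = 32.007; 62 + 32.007/60 = 62.5334500
  W → negative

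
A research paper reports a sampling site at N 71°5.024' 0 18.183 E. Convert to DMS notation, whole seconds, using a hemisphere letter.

71°05′1″ N, 0°18′11″ E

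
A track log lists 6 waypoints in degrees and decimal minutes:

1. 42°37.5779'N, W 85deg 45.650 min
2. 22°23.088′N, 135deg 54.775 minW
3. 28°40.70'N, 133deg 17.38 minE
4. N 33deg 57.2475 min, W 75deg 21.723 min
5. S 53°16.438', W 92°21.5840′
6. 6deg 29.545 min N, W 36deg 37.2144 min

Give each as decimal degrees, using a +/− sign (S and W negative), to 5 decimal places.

Point 1:
  Lat: 37.5779′ = 0.626298°; total 42.626298
  N ⇒ keep positive
  λ: 45.65′ = 0.760833°; total 85.760833
  W ⇒ negate
Point 2:
  Latitude: 22 + 23.088/60 = 22.384800
  N → positive
  Lon: 54.775′ = 0.912917°; total 135.912917
  W → negative
Point 3:
  Latitude: 28 + 40.7/60 = 28.678333
  N ⇒ keep positive
  Lon: 17.38′ = 0.289667°; total 133.289667
  E ⇒ keep positive
Point 4:
  φ: 57.2475′ = 0.954125°; total 33.954125
  N → positive
  Lon: 21.723′ = 0.362050°; total 75.362050
  hemisphere W, so the sign is −
Point 5:
  Latitude: 53 + 16.438/60 = 53.273967
  S → negative
  Lon: 92 + 21.584/60 = 92.359733
  W ⇒ negate
Point 6:
  Latitude: 6 + 29.545/60 = 6.492417
  N → positive
  Longitude: 37.2144′ = 0.620240°; total 36.620240
  hemisphere W, so the sign is −

1. 42.62630, -85.76083
2. 22.38480, -135.91292
3. 28.67833, 133.28967
4. 33.95413, -75.36205
5. -53.27397, -92.35973
6. 6.49242, -36.62024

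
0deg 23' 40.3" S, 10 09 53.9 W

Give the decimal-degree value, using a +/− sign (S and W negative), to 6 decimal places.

Lat: 0 + 23/60 + 40.3/3600 = 0.3945278
S → negative
λ: 10 + 9/60 + 53.9/3600 = 10.1649722
W ⇒ negate

-0.394528, -10.164972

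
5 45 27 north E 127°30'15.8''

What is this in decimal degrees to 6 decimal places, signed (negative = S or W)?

5.757500, 127.504389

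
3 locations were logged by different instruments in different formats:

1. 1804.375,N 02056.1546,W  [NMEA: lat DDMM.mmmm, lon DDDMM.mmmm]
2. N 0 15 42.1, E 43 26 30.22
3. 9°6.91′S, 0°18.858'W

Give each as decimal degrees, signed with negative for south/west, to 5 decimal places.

Point 1:
  φ: degrees = first 2 digits = 18, minutes = 4.375; 18 + 4.375/60 = 18.072917
  N → positive
  Lon: degrees = first 3 digits = 20, minutes = 56.1546; 20 + 56.1546/60 = 20.935910
  hemisphere W, so the sign is −
Point 2:
  Latitude: 15′ + 42.1″ = 15.70167′; 0 + 15.70167/60 = 0.261694
  N ⇒ keep positive
  Longitude: 26′ + 30.22″ = 26.50367′; 43 + 26.50367/60 = 43.441728
  E → positive
Point 3:
  φ: 6.91′ = 0.115167°; total 9.115167
  S → negative
  λ: 0 + 18.858/60 = 0.314300
  W ⇒ negate

1. 18.07292, -20.93591
2. 0.26169, 43.44173
3. -9.11517, -0.31430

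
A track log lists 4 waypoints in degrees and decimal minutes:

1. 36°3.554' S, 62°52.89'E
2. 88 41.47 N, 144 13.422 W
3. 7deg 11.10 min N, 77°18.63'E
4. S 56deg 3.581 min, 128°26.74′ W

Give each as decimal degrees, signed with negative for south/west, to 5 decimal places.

Point 1:
  φ: 36 + 3.554/60 = 36.059233
  S → negative
  Longitude: 62 + 52.89/60 = 62.881500
  E → positive
Point 2:
  φ: 41.47′ = 0.691167°; total 88.691167
  N ⇒ keep positive
  Lon: 13.422′ = 0.223700°; total 144.223700
  W ⇒ negate
Point 3:
  Lat: 11.1′ = 0.185000°; total 7.185000
  N ⇒ keep positive
  Longitude: 77 + 18.63/60 = 77.310500
  E ⇒ keep positive
Point 4:
  Latitude: 3.581′ = 0.059683°; total 56.059683
  S → negative
  λ: 26.74′ = 0.445667°; total 128.445667
  W → negative

1. -36.05923, 62.88150
2. 88.69117, -144.22370
3. 7.18500, 77.31050
4. -56.05968, -128.44567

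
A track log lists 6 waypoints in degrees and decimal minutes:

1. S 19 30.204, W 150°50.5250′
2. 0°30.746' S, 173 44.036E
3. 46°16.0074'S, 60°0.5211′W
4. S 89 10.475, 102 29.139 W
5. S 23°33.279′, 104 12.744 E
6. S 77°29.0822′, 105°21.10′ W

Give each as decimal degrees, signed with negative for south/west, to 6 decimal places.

1. -19.503400, -150.842083
2. -0.512433, 173.733933
3. -46.266790, -60.008685
4. -89.174583, -102.485650
5. -23.554650, 104.212400
6. -77.484703, -105.351667

Point 1:
  Lat: 19 + 30.204/60 = 19.5034000
  hemisphere S, so the sign is −
  Longitude: 50.525′ = 0.842083°; total 150.8420833
  hemisphere W, so the sign is −
Point 2:
  φ: 0 + 30.746/60 = 0.5124333
  S ⇒ negate
  Longitude: 173 + 44.036/60 = 173.7339333
  E → positive
Point 3:
  Lat: 16.0074′ = 0.266790°; total 46.2667900
  S → negative
  Longitude: 60 + 0.5211/60 = 60.0086850
  W ⇒ negate
Point 4:
  Latitude: 89 + 10.475/60 = 89.1745833
  S → negative
  Lon: 102 + 29.139/60 = 102.4856500
  hemisphere W, so the sign is −
Point 5:
  Lat: 33.279′ = 0.554650°; total 23.5546500
  S ⇒ negate
  Longitude: 12.744′ = 0.212400°; total 104.2124000
  E ⇒ keep positive
Point 6:
  Lat: 77 + 29.0822/60 = 77.4847033
  hemisphere S, so the sign is −
  λ: 105 + 21.1/60 = 105.3516667
  W ⇒ negate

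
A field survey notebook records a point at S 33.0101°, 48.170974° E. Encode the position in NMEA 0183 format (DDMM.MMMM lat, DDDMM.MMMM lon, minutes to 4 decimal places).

φ: minutes = (33.010100 − 33) × 60 = 0.606000
Longitude: minutes = (48.170974 − 48) × 60 = 10.258440

3300.6060,S / 04810.2584,E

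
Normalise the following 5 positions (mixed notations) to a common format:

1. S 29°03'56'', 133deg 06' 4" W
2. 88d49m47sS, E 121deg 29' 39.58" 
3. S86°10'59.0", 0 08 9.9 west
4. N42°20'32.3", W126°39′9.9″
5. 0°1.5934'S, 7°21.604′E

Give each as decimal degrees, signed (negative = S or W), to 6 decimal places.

1. -29.065556, -133.101111
2. -88.829722, 121.494328
3. -86.183056, -0.136083
4. 42.342306, -126.652750
5. -0.026557, 7.360067

Point 1:
  Lat: 29° + 3/60 + 56/3600 = 29 + 0.050000 + 0.015556 = 29.0655556
  S ⇒ negate
  Longitude: 6′ + 4″ = 6.06667′; 133 + 6.06667/60 = 133.1011111
  hemisphere W, so the sign is −
Point 2:
  φ: 88° + 49/60 + 47/3600 = 88 + 0.816667 + 0.013056 = 88.8297222
  S ⇒ negate
  Lon: 121° + 29/60 + 39.58/3600 = 121 + 0.483333 + 0.010994 = 121.4943278
  E ⇒ keep positive
Point 3:
  Latitude: 10′ + 59″ = 10.98333′; 86 + 10.98333/60 = 86.1830556
  S → negative
  Longitude: 0 + 8/60 + 9.9/3600 = 0.1360833
  W ⇒ negate
Point 4:
  Lat: 20′ + 32.3″ = 20.53833′; 42 + 20.53833/60 = 42.3423056
  N → positive
  λ: 39′ + 9.9″ = 39.16500′; 126 + 39.16500/60 = 126.6527500
  W ⇒ negate
Point 5:
  φ: 0 + 1.5934/60 = 0.0265567
  hemisphere S, so the sign is −
  Lon: 21.604′ = 0.360067°; total 7.3600667
  E → positive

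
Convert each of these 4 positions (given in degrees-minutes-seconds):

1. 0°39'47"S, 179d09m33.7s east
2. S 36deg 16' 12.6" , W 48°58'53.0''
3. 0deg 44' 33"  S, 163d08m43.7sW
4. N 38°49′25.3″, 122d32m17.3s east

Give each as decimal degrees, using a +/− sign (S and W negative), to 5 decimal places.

1. -0.66306, 179.15936
2. -36.27017, -48.98139
3. -0.74250, -163.14547
4. 38.82369, 122.53814

Point 1:
  φ: 39′ + 47″ = 39.78333′; 0 + 39.78333/60 = 0.663056
  S ⇒ negate
  Lon: 179 + 9/60 + 33.7/3600 = 179.159361
  E ⇒ keep positive
Point 2:
  Latitude: 36 + 16/60 + 12.6/3600 = 36.270167
  S ⇒ negate
  λ: 48° + 58/60 + 53/3600 = 48 + 0.966667 + 0.014722 = 48.981389
  hemisphere W, so the sign is −
Point 3:
  Latitude: 0 + 44/60 + 33/3600 = 0.742500
  S → negative
  λ: 163 + 8/60 + 43.7/3600 = 163.145472
  W → negative
Point 4:
  Latitude: 38 + 49/60 + 25.3/3600 = 38.823694
  N → positive
  Lon: 122 + 32/60 + 17.3/3600 = 122.538139
  E ⇒ keep positive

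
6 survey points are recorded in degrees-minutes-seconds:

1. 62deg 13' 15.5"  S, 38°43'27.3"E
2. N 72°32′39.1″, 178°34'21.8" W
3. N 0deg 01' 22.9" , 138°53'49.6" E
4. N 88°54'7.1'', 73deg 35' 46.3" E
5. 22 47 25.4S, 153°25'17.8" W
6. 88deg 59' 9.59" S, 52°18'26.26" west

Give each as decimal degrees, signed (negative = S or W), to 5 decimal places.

1. -62.22097, 38.72425
2. 72.54419, -178.57272
3. 0.02303, 138.89711
4. 88.90197, 73.59619
5. -22.79039, -153.42161
6. -88.98600, -52.30729

Point 1:
  φ: 62° + 13/60 + 15.5/3600 = 62 + 0.216667 + 0.004306 = 62.220972
  S ⇒ negate
  Longitude: 38 + 43/60 + 27.3/3600 = 38.724250
  E ⇒ keep positive
Point 2:
  φ: 32′ + 39.1″ = 32.65167′; 72 + 32.65167/60 = 72.544194
  N → positive
  λ: 178° + 34/60 + 21.8/3600 = 178 + 0.566667 + 0.006056 = 178.572722
  hemisphere W, so the sign is −
Point 3:
  φ: 1′ + 22.9″ = 1.38167′; 0 + 1.38167/60 = 0.023028
  N ⇒ keep positive
  Longitude: 138 + 53/60 + 49.6/3600 = 138.897111
  E ⇒ keep positive
Point 4:
  Lat: 88 + 54/60 + 7.1/3600 = 88.901972
  N ⇒ keep positive
  Longitude: 35′ + 46.3″ = 35.77167′; 73 + 35.77167/60 = 73.596194
  E ⇒ keep positive
Point 5:
  φ: 22° + 47/60 + 25.4/3600 = 22 + 0.783333 + 0.007056 = 22.790389
  S ⇒ negate
  λ: 153° + 25/60 + 17.8/3600 = 153 + 0.416667 + 0.004944 = 153.421611
  hemisphere W, so the sign is −
Point 6:
  Latitude: 88 + 59/60 + 9.59/3600 = 88.985997
  hemisphere S, so the sign is −
  Longitude: 52 + 18/60 + 26.26/3600 = 52.307294
  W ⇒ negate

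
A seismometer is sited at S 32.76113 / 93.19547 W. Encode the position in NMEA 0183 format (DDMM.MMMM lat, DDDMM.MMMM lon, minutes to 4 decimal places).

Latitude: 32° + 0.761130 × 60 = 32° 45.667800′
λ: 93° + 0.195470 × 60 = 93° 11.728200′

3245.6678,S / 09311.7282,W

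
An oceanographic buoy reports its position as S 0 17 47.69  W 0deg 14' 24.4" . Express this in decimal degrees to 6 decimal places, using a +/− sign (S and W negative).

φ: 0° + 17/60 + 47.69/3600 = 0 + 0.283333 + 0.013247 = 0.2965806
S ⇒ negate
λ: 0 + 14/60 + 24.4/3600 = 0.2401111
W → negative

-0.296581, -0.240111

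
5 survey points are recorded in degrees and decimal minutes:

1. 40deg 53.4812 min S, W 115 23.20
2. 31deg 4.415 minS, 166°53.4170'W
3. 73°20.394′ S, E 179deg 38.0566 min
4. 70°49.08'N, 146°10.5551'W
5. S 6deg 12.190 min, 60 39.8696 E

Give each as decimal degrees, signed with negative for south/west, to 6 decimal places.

Point 1:
  φ: 53.4812′ = 0.891353°; total 40.8913533
  S → negative
  Lon: 115 + 23.2/60 = 115.3866667
  hemisphere W, so the sign is −
Point 2:
  Latitude: 4.415′ = 0.073583°; total 31.0735833
  S ⇒ negate
  λ: 166 + 53.417/60 = 166.8902833
  W → negative
Point 3:
  Lat: 20.394′ = 0.339900°; total 73.3399000
  S → negative
  Longitude: 179 + 38.0566/60 = 179.6342767
  E ⇒ keep positive
Point 4:
  Lat: 49.08′ = 0.818000°; total 70.8180000
  N → positive
  Longitude: 10.5551′ = 0.175918°; total 146.1759183
  W ⇒ negate
Point 5:
  Lat: 6 + 12.19/60 = 6.2031667
  S → negative
  Lon: 60 + 39.8696/60 = 60.6644933
  E → positive

1. -40.891353, -115.386667
2. -31.073583, -166.890283
3. -73.339900, 179.634277
4. 70.818000, -146.175918
5. -6.203167, 60.664493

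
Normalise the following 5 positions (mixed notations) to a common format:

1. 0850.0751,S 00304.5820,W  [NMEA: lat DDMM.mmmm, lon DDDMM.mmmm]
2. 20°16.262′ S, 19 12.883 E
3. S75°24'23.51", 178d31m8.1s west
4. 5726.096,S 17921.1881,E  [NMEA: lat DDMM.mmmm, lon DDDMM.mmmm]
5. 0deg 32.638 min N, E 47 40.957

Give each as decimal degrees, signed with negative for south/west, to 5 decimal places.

1. -8.83459, -3.07637
2. -20.27103, 19.21472
3. -75.40653, -178.51892
4. -57.43493, 179.35314
5. 0.54397, 47.68262

Point 1:
  Lat: degrees = first 2 digits = 8, minutes = 50.0751; 8 + 50.0751/60 = 8.834585
  S ⇒ negate
  λ: split at 3 digits → 003° and 4.582′; 3 + 4.582/60 = 3.076367
  W → negative
Point 2:
  Latitude: 20 + 16.262/60 = 20.271033
  S ⇒ negate
  Longitude: 19 + 12.883/60 = 19.214717
  E ⇒ keep positive
Point 3:
  φ: 75° + 24/60 + 23.51/3600 = 75 + 0.400000 + 0.006531 = 75.406531
  hemisphere S, so the sign is −
  Lon: 178° + 31/60 + 8.1/3600 = 178 + 0.516667 + 0.002250 = 178.518917
  hemisphere W, so the sign is −
Point 4:
  Lat: degrees = first 2 digits = 57, minutes = 26.096; 57 + 26.096/60 = 57.434933
  S → negative
  λ: split at 3 digits → 179° and 21.1881′; 179 + 21.1881/60 = 179.353135
  E → positive
Point 5:
  Latitude: 0 + 32.638/60 = 0.543967
  N → positive
  λ: 40.957′ = 0.682617°; total 47.682617
  E → positive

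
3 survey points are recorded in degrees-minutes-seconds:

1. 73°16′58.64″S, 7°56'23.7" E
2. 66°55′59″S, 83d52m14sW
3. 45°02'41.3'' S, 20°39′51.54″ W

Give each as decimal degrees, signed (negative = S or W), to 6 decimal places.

Point 1:
  φ: 73° + 16/60 + 58.64/3600 = 73 + 0.266667 + 0.016289 = 73.2829556
  S → negative
  Longitude: 7° + 56/60 + 23.7/3600 = 7 + 0.933333 + 0.006583 = 7.9399167
  E → positive
Point 2:
  Lat: 66° + 55/60 + 59/3600 = 66 + 0.916667 + 0.016389 = 66.9330556
  S ⇒ negate
  λ: 83° + 52/60 + 14/3600 = 83 + 0.866667 + 0.003889 = 83.8705556
  hemisphere W, so the sign is −
Point 3:
  φ: 45° + 2/60 + 41.3/3600 = 45 + 0.033333 + 0.011472 = 45.0448056
  S → negative
  Longitude: 20° + 39/60 + 51.54/3600 = 20 + 0.650000 + 0.014317 = 20.6643167
  W → negative

1. -73.282956, 7.939917
2. -66.933056, -83.870556
3. -45.044806, -20.664317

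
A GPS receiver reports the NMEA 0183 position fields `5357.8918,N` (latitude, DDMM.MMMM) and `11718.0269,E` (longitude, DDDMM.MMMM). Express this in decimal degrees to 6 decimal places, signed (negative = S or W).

53.964863, 117.300448

Latitude: degrees = first 2 digits = 53, minutes = 57.8918; 53 + 57.8918/60 = 53.9648633
N ⇒ keep positive
Longitude: split at 3 digits → 117° and 18.0269′; 117 + 18.0269/60 = 117.3004483
E ⇒ keep positive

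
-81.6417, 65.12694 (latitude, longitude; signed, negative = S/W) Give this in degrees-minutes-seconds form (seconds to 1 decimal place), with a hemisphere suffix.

81°38′30.1″ S, 65°07′37.0″ E

Latitude is negative → S; |value| = 81.641700
φ: 0.641700° → 38.50200′; 0.50200 × 60 = 30.120″
λ: whole degrees 65; 7.61640′ → 7′ and 36.984″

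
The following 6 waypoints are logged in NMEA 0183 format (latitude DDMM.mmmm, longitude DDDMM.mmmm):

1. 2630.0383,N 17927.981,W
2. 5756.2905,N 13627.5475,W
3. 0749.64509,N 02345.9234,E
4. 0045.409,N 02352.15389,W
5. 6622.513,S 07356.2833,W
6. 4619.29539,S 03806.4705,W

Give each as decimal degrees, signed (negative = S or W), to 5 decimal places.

1. 26.50064, -179.46635
2. 57.93818, -136.45913
3. 7.82742, 23.76539
4. 0.75682, -23.86923
5. -66.37522, -73.93806
6. -46.32159, -38.10784

Point 1:
  Latitude: split at 2 digits → 26° and 30.0383′; 26 + 30.0383/60 = 26.500638
  N → positive
  Longitude: split at 3 digits → 179° and 27.981′; 179 + 27.981/60 = 179.466350
  W ⇒ negate
Point 2:
  Latitude: split at 2 digits → 57° and 56.2905′; 57 + 56.2905/60 = 57.938175
  N → positive
  Lon: degrees = first 3 digits = 136, minutes = 27.5475; 136 + 27.5475/60 = 136.459125
  W → negative
Point 3:
  φ: degrees = first 2 digits = 7, minutes = 49.64509; 7 + 49.64509/60 = 7.827418
  N → positive
  Lon: split at 3 digits → 023° and 45.9234′; 23 + 45.9234/60 = 23.765390
  E → positive
Point 4:
  Lat: split at 2 digits → 00° and 45.409′; 0 + 45.409/60 = 0.756817
  N → positive
  Lon: degrees = first 3 digits = 23, minutes = 52.15389; 23 + 52.15389/60 = 23.869232
  hemisphere W, so the sign is −
Point 5:
  Lat: split at 2 digits → 66° and 22.513′; 66 + 22.513/60 = 66.375217
  hemisphere S, so the sign is −
  Longitude: degrees = first 3 digits = 73, minutes = 56.2833; 73 + 56.2833/60 = 73.938055
  hemisphere W, so the sign is −
Point 6:
  Lat: split at 2 digits → 46° and 19.29539′; 46 + 19.29539/60 = 46.321590
  S ⇒ negate
  Longitude: split at 3 digits → 038° and 6.4705′; 38 + 6.4705/60 = 38.107842
  hemisphere W, so the sign is −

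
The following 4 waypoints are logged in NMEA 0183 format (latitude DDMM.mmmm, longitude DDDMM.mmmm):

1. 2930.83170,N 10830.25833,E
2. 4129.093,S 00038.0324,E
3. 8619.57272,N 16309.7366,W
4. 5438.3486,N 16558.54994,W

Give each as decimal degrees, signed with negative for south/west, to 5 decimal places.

1. 29.51386, 108.50431
2. -41.48488, 0.63387
3. 86.32621, -163.16228
4. 54.63914, -165.97583

Point 1:
  φ: split at 2 digits → 29° and 30.8317′; 29 + 30.8317/60 = 29.513862
  N → positive
  Longitude: split at 3 digits → 108° and 30.25833′; 108 + 30.25833/60 = 108.504306
  E ⇒ keep positive
Point 2:
  φ: split at 2 digits → 41° and 29.093′; 41 + 29.093/60 = 41.484883
  S ⇒ negate
  λ: split at 3 digits → 000° and 38.0324′; 0 + 38.0324/60 = 0.633873
  E → positive
Point 3:
  Latitude: degrees = first 2 digits = 86, minutes = 19.57272; 86 + 19.57272/60 = 86.326212
  N ⇒ keep positive
  λ: degrees = first 3 digits = 163, minutes = 9.7366; 163 + 9.7366/60 = 163.162277
  hemisphere W, so the sign is −
Point 4:
  Latitude: split at 2 digits → 54° and 38.3486′; 54 + 38.3486/60 = 54.639143
  N → positive
  λ: split at 3 digits → 165° and 58.54994′; 165 + 58.54994/60 = 165.975832
  W ⇒ negate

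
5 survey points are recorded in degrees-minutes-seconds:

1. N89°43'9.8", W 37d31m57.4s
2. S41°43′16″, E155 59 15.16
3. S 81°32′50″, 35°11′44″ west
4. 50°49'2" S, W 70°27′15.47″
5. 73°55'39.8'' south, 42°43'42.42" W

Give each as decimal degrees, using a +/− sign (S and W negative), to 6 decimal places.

1. 89.719389, -37.532611
2. -41.721111, 155.987544
3. -81.547222, -35.195556
4. -50.817222, -70.454297
5. -73.927722, -42.728450

Point 1:
  Latitude: 43′ + 9.8″ = 43.16333′; 89 + 43.16333/60 = 89.7193889
  N → positive
  Lon: 37° + 31/60 + 57.4/3600 = 37 + 0.516667 + 0.015944 = 37.5326111
  W → negative
Point 2:
  Lat: 43′ + 16″ = 43.26667′; 41 + 43.26667/60 = 41.7211111
  S ⇒ negate
  Longitude: 155 + 59/60 + 15.16/3600 = 155.9875444
  E ⇒ keep positive
Point 3:
  Lat: 32′ + 50″ = 32.83333′; 81 + 32.83333/60 = 81.5472222
  hemisphere S, so the sign is −
  λ: 11′ + 44″ = 11.73333′; 35 + 11.73333/60 = 35.1955556
  hemisphere W, so the sign is −
Point 4:
  Latitude: 50° + 49/60 + 2/3600 = 50 + 0.816667 + 0.000556 = 50.8172222
  S → negative
  Longitude: 70 + 27/60 + 15.47/3600 = 70.4542972
  hemisphere W, so the sign is −
Point 5:
  Latitude: 55′ + 39.8″ = 55.66333′; 73 + 55.66333/60 = 73.9277222
  hemisphere S, so the sign is −
  Lon: 42 + 43/60 + 42.42/3600 = 42.7284500
  hemisphere W, so the sign is −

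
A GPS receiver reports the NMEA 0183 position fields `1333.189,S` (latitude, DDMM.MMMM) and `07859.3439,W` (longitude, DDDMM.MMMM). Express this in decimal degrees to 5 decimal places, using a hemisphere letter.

Latitude: split at 2 digits → 13° and 33.189′; 13 + 33.189/60 = 13.553150
Lon: degrees = first 3 digits = 78, minutes = 59.3439; 78 + 59.3439/60 = 78.989065

13.55315° S, 78.98907° W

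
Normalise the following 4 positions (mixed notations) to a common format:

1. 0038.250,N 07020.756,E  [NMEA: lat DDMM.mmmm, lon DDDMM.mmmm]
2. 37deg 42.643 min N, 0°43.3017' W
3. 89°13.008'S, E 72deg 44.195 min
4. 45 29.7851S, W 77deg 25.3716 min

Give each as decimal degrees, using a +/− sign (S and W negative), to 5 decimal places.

Point 1:
  Latitude: split at 2 digits → 00° and 38.25′; 0 + 38.25/60 = 0.637500
  N ⇒ keep positive
  λ: degrees = first 3 digits = 70, minutes = 20.756; 70 + 20.756/60 = 70.345933
  E → positive
Point 2:
  φ: 37 + 42.643/60 = 37.710717
  N ⇒ keep positive
  λ: 43.3017′ = 0.721695°; total 0.721695
  W ⇒ negate
Point 3:
  Latitude: 89 + 13.008/60 = 89.216800
  S → negative
  Lon: 44.195′ = 0.736583°; total 72.736583
  E ⇒ keep positive
Point 4:
  Lat: 29.7851′ = 0.496418°; total 45.496418
  hemisphere S, so the sign is −
  Longitude: 77 + 25.3716/60 = 77.422860
  hemisphere W, so the sign is −

1. 0.63750, 70.34593
2. 37.71072, -0.72170
3. -89.21680, 72.73658
4. -45.49642, -77.42286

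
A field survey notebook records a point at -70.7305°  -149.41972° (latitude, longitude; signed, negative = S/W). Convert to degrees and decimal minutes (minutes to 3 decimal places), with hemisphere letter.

Latitude is negative → S; |value| = 70.730500
Latitude: minutes = (70.730500 − 70) × 60 = 43.83000
Longitude is negative → W; |value| = 149.419720
λ: minutes = (149.419720 − 149) × 60 = 25.18320

70° 43.830′ S, 149° 25.183′ W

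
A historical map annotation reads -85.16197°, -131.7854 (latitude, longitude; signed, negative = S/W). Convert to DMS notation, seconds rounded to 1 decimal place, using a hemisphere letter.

Latitude is negative → S; |value| = 85.161970
Latitude: whole degrees 85; 9.71820′ → 9′ and 43.092″
Longitude is negative → W; |value| = 131.785400
Longitude: 0.785400° → 47.12400′; 0.12400 × 60 = 7.440″

85°09′43.1″ S, 131°47′7.4″ W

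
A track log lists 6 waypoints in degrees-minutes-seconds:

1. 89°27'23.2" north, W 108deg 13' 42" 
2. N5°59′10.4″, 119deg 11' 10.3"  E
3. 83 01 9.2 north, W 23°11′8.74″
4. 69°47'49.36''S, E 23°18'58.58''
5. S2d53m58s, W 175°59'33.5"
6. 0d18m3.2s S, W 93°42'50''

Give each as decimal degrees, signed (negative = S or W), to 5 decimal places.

Point 1:
  Lat: 89° + 27/60 + 23.2/3600 = 89 + 0.450000 + 0.006444 = 89.456444
  N → positive
  Longitude: 108 + 13/60 + 42/3600 = 108.228333
  W → negative
Point 2:
  φ: 5 + 59/60 + 10.4/3600 = 5.986222
  N ⇒ keep positive
  Longitude: 11′ + 10.3″ = 11.17167′; 119 + 11.17167/60 = 119.186194
  E ⇒ keep positive
Point 3:
  Lat: 83° + 1/60 + 9.2/3600 = 83 + 0.016667 + 0.002556 = 83.019222
  N → positive
  Longitude: 11′ + 8.74″ = 11.14567′; 23 + 11.14567/60 = 23.185761
  hemisphere W, so the sign is −
Point 4:
  Lat: 47′ + 49.36″ = 47.82267′; 69 + 47.82267/60 = 69.797044
  S ⇒ negate
  Longitude: 23° + 18/60 + 58.58/3600 = 23 + 0.300000 + 0.016272 = 23.316272
  E → positive
Point 5:
  φ: 2° + 53/60 + 58/3600 = 2 + 0.883333 + 0.016111 = 2.899444
  S → negative
  Longitude: 175 + 59/60 + 33.5/3600 = 175.992639
  W → negative
Point 6:
  φ: 0 + 18/60 + 3.2/3600 = 0.300889
  hemisphere S, so the sign is −
  Longitude: 93 + 42/60 + 50/3600 = 93.713889
  W → negative

1. 89.45644, -108.22833
2. 5.98622, 119.18619
3. 83.01922, -23.18576
4. -69.79704, 23.31627
5. -2.89944, -175.99264
6. -0.30089, -93.71389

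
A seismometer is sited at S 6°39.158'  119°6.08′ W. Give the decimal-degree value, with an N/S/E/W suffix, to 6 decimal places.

6.652633° S, 119.101333° W

Lat: 39.158′ = 0.652633°; total 6.6526333
Lon: 119 + 6.08/60 = 119.1013333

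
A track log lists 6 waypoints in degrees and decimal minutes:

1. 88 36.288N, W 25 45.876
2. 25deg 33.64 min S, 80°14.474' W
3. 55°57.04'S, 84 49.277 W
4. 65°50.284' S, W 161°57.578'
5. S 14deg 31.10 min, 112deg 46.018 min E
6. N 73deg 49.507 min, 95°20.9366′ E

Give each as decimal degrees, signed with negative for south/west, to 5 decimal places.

1. 88.60480, -25.76460
2. -25.56067, -80.24123
3. -55.95067, -84.82128
4. -65.83807, -161.95963
5. -14.51833, 112.76697
6. 73.82512, 95.34894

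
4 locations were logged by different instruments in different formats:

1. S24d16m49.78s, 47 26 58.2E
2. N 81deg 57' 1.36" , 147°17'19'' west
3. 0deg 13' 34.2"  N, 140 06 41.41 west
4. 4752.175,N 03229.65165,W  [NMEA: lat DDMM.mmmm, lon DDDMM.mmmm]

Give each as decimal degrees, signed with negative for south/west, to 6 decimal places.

1. -24.280494, 47.449500
2. 81.950378, -147.288611
3. 0.226167, -140.111503
4. 47.869583, -32.494194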